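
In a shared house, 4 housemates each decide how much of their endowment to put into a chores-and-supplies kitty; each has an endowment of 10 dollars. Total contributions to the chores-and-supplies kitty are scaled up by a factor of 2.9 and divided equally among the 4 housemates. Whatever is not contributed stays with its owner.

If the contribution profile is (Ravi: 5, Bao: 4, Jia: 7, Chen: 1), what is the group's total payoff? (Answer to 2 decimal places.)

Total contributed: 5 + 4 + 7 + 1 = 17; total kept: 4 × 10 − 17 = 23.
The chores-and-supplies kitty pays out 2.9 × 17 = 49.30 in aggregate.
Group total = 23 + 49.30 = 72.30.

72.30 dollars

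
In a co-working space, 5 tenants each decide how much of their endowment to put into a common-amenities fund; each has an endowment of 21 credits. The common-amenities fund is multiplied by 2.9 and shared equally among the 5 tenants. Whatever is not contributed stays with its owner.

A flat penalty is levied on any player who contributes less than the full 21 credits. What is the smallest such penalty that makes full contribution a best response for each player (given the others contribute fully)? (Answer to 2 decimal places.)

Given the others contribute fully, the best deviation is to contribute 0 (any partial contribution still incurs the fine and gives up units whose private return 0.5800 is below 1).
Deviating from 21 to 0 saves 21 credits but forfeits the deviator's share of the drop in the common-amenities fund: 2.9/5 × 21 = 12.18.
So the deviation gain is 21 − 12.18 = 8.82, and the fine must be at least 8.82 credits to wipe it out.

8.82 credits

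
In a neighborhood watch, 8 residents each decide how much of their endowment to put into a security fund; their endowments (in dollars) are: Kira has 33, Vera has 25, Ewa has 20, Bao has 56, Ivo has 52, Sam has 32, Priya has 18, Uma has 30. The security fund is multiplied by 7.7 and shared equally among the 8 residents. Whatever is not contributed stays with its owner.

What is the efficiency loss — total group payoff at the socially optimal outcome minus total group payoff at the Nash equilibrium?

1782.20 dollars

The private return per contributed unit is 7.7/8 = 0.9625 < 1 for every player regardless of endowment, so the Nash equilibrium is zero contribution and the group total is Σ E_j = 33 + 25 + 20 + 56 + 52 + 32 + 18 + 30 = 266.
Each contributed unit returns 7.700 to the group, so the social optimum is full contribution by everyone: group total = 7.700 × 266 = 2048.20.
Efficiency loss = (7.700 − 1) × 266 = 1782.20.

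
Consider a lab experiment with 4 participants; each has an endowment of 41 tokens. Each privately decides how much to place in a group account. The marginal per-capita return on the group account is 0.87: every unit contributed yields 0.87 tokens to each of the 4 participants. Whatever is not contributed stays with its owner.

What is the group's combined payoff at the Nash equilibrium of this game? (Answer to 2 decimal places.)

164.00 tokens

The private return per contributed unit is 0.87 < 1, so contributing 0 is dominant for every player. At the Nash equilibrium everyone keeps their 41, and the group total is 4 × 41 = 164.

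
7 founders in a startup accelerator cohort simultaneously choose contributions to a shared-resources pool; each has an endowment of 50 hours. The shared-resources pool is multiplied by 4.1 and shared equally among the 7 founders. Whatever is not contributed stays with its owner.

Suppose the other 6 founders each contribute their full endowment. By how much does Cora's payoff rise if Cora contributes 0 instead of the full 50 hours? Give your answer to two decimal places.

20.71 hours

Switching from a contribution of 50 to 0 lets Cora keep an extra 50 hours, but lowers the shared-resources pool by 50, which costs Cora their own share of that drop: 4.1/7 × 50 = 29.29.
Net gain = 50 − 29.29 = 20.71. The private return per contributed unit (0.5857) is below 1, so free-riding is indeed the best response regardless of what the others do.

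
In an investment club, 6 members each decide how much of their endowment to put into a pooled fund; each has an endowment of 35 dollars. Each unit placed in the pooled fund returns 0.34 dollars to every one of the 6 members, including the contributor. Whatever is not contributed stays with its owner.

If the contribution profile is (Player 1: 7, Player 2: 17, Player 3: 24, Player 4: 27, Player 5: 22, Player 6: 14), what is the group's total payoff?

325.44 dollars

Total contributed: 7 + 17 + 24 + 27 + 22 + 14 = 111; total kept: 6 × 35 − 111 = 99.
The pooled fund pays out 0.34 × 6 × 111 = 226.44 in aggregate.
Group total = 99 + 226.44 = 325.44.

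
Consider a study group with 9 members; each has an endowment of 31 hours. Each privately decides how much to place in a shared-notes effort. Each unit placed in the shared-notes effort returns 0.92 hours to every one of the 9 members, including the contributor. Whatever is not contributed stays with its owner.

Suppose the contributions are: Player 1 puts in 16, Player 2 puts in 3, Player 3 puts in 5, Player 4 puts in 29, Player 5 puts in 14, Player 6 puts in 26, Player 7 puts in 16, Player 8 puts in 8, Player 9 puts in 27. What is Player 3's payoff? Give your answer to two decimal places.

158.48 hours

Total contributed: 16 + 3 + 5 + 29 + 14 + 26 + 16 + 8 + 27 = 144.
Each receives 0.92 × 144 = 132.48 from the shared-notes effort.
Player 3 keeps 31 − 5 = 26, so Player 3's payoff is 26 + 132.48 = 158.48.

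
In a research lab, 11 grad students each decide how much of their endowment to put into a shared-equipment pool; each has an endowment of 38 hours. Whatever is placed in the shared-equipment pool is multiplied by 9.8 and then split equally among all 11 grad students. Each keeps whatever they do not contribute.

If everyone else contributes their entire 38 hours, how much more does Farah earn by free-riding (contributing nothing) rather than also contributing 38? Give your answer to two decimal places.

Switching from a contribution of 38 to 0 lets Farah keep an extra 38 hours, but lowers the shared-equipment pool by 38, which costs Farah their own share of that drop: 9.8/11 × 38 = 33.85.
Net gain = 38 − 33.85 = 4.15. The private return per contributed unit (0.8909) is below 1, so free-riding is indeed the best response regardless of what the others do.

4.15 hours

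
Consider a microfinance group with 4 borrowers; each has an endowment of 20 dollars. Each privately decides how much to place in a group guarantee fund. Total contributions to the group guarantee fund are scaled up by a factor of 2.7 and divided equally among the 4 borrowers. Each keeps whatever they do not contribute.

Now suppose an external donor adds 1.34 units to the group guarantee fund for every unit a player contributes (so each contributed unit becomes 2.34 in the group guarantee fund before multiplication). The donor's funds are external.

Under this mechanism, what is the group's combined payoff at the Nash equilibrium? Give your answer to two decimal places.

Under the mechanism each unit contributed yields 2.7 × 2.34 / 4 = 1.5795 back to its contributor per unit of net cost, which exceeds 1, making full contribution the dominant choice for everyone.
So the Nash equilibrium is full contribution by all 4; the group earns 2.7 × 2.34 × 80 = 505.44.

505.44 dollars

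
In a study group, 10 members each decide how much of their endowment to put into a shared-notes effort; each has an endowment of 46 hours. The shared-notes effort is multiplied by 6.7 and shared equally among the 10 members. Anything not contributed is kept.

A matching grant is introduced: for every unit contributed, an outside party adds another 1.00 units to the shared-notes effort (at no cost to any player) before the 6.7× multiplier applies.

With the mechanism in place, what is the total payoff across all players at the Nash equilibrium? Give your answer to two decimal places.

6164.00 hours

The effective private return per unit is now 6.7 × 2.00 / 10 = 1.3400 > 1, so every player's dominant strategy flips to full contribution.
At the Nash equilibrium everyone contributes 46. Group total payoff = 6.7 × 2.00 × 460 = 6164.00.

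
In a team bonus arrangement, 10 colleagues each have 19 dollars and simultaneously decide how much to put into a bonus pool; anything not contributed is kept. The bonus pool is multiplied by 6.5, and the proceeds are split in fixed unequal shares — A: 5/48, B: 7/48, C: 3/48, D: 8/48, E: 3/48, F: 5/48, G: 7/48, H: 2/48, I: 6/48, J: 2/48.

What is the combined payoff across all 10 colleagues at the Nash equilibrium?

294.50 dollars

Each unit j contributes comes back to j as 6.5 × (j's share), so j prefers to contribute only if that share exceeds 1/6.5 = 0.1538; otherwise keeping the unit dominates.
D alone (share 8/48) is above the threshold, contributing 19; the remaining 9 contribute 0. Total contributed: 19.
The bonus pool pays out 6.5 × 19 = 123.50 in total (split across the unequal shares, but the aggregate is all that matters for the group sum).
The 9 free-riders keep 19 each, adding 171. Group total = 171 + 123.50 = 294.50.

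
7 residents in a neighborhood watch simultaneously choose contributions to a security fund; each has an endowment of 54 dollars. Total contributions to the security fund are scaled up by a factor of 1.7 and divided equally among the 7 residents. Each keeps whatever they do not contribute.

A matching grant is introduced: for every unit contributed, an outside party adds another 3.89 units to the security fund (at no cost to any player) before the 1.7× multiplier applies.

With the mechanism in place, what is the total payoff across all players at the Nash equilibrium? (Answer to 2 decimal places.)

The effective private return per unit is now 1.7 × 4.89 / 7 = 1.1876 > 1, so every player's dominant strategy flips to full contribution.
At the Nash equilibrium everyone contributes 54. Group total payoff = 1.7 × 4.89 × 378 = 3142.31.

3142.31 dollars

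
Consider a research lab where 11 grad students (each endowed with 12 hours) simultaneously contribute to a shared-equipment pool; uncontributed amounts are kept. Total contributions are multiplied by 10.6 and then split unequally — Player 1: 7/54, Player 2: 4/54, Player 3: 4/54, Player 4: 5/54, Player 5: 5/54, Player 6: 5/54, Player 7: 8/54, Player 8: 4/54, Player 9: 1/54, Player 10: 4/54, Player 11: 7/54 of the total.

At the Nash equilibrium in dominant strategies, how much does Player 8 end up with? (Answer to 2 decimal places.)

For player j, contributing a unit is worthwhile iff 10.6 × (j's share) ≥ 1, i.e. iff j's share is at least 0.0943.
Player 1, Player 7 and Player 11 clear that bar, contributing 12 each; the remaining 8 contribute 0. Total contributed: 36.
Player 8 keeps 12 and receives 10.6 × 36 × 4/54 = 28.27 from the shared-equipment pool, for a payoff of 40.27.

40.27 hours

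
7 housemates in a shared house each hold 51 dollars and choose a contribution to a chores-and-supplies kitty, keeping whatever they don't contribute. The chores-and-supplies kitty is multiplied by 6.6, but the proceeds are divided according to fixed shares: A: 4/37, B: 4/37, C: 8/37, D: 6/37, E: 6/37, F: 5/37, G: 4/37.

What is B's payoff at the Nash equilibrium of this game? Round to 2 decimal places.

Each unit j contributes comes back to j as 6.6 × (j's share), so j prefers to contribute only if that share exceeds 1/6.6 = 0.1515; otherwise keeping the unit dominates.
The shares above 0.1515 belong to C, D and E, contributing 51 each; the remaining 4 contribute 0. Total contributed: 153.
B keeps 51 and receives 6.6 × 153 × 4/37 = 109.17 from the chores-and-supplies kitty, for a payoff of 160.17.

160.17 dollars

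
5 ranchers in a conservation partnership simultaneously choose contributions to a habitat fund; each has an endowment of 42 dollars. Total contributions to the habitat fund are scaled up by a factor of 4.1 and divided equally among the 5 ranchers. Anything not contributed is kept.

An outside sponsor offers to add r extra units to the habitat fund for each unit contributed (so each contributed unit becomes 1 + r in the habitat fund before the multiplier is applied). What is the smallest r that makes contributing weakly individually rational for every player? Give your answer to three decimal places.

With matching at rate r, one contributed unit becomes (1 + r) in the habitat fund and returns 4.1 × (1 + r) / 5 to the contributor.
Setting this equal to 1: 1 + r = 5/4.1 = 1.2195.
So the minimum matching rate is r = 1.2195 − 1 = 0.220.

0.220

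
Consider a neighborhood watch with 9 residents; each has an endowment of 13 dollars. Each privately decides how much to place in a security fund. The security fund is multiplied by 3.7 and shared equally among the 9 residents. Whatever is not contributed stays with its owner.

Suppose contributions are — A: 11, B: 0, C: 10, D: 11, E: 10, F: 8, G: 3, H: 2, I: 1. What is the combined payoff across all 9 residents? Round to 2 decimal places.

268.20 dollars

Total contributed: 11 + 0 + 10 + 11 + 10 + 8 + 3 + 2 + 1 = 56; total kept: 9 × 13 − 56 = 61.
The security fund pays out 3.7 × 56 = 207.20 in aggregate.
Group total = 61 + 207.20 = 268.20.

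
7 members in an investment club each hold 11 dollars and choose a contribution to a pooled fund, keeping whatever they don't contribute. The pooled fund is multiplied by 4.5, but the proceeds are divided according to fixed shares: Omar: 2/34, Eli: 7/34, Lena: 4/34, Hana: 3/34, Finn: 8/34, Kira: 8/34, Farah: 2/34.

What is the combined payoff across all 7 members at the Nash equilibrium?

Player j's private return per contributed unit is 4.5 × (j's share). Contributing is weakly dominant for j when that share is at least 1/4.5 = 0.2222, and contributing 0 is dominant otherwise.
Finn and Kira are above the threshold, contributing 11 each; the remaining 5 contribute 0. Total contributed: 22.
The pooled fund pays out 4.5 × 22 = 99.00 in total (split across the unequal shares, but the aggregate is all that matters for the group sum).
The 5 free-riders keep 11 each, adding 55. Group total = 55 + 99.00 = 154.00.

154.00 dollars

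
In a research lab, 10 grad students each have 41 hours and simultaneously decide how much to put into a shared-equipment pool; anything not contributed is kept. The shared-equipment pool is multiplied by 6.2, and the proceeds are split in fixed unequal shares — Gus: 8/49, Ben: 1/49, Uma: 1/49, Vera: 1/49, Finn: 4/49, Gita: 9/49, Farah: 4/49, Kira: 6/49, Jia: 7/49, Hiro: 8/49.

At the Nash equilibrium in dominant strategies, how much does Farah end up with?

103.25 hours

Player j's private return per contributed unit is 6.2 × (j's share). Contributing is weakly dominant for j when that share is at least 1/6.2 = 0.1613, and contributing 0 is dominant otherwise.
Gus, Gita and Hiro clear that bar, contributing 41 each; the remaining 7 contribute 0. Total contributed: 123.
Farah keeps 41 and receives 6.2 × 123 × 4/49 = 62.25 from the shared-equipment pool, for a payoff of 103.25.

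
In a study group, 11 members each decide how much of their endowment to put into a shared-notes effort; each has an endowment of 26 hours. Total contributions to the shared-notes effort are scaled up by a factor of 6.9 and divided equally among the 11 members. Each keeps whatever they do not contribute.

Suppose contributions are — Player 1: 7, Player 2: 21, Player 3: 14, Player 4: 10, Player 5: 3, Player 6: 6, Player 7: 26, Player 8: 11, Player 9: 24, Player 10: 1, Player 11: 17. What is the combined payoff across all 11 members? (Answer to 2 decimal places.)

Total contributed: 7 + 21 + 14 + 10 + 3 + 6 + 26 + 11 + 24 + 1 + 17 = 140; total kept: 11 × 26 − 140 = 146.
The shared-notes effort pays out 6.9 × 140 = 966.00 in aggregate.
Group total = 146 + 966.00 = 1112.00.

1112.00 hours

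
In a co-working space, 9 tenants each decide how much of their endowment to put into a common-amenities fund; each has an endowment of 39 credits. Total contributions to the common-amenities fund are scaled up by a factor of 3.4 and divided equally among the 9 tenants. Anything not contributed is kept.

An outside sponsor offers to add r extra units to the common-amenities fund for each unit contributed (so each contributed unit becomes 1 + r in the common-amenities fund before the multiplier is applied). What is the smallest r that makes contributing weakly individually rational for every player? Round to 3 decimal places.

1.647

With matching at rate r, one contributed unit becomes (1 + r) in the common-amenities fund and returns 3.4 × (1 + r) / 9 to the contributor.
Setting this equal to 1: 1 + r = 9/3.4 = 2.6471.
So the minimum matching rate is r = 2.6471 − 1 = 1.647.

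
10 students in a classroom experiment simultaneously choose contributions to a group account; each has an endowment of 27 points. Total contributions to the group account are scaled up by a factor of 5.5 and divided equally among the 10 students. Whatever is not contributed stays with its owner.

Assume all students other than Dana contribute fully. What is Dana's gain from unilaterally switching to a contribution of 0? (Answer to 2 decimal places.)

12.15 points

Switching from a contribution of 27 to 0 lets Dana keep an extra 27 points, but lowers the group account by 27, which costs Dana their own share of that drop: 5.5/10 × 27 = 14.85.
Net gain = 27 − 14.85 = 12.15. The private return per contributed unit (0.5500) is below 1, so free-riding is indeed the best response regardless of what the others do.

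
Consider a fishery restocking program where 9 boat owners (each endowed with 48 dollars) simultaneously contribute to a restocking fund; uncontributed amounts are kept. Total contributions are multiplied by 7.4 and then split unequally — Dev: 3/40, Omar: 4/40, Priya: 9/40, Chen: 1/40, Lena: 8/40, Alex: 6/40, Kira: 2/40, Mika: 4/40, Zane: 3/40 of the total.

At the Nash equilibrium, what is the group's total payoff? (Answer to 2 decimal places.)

Player j's private return per contributed unit is 7.4 × (j's share). Contributing is weakly dominant for j when that share is at least 1/7.4 = 0.1351, and contributing 0 is dominant otherwise.
Priya, Lena and Alex are above the threshold, contributing 48 each; the remaining 6 contribute 0. Total contributed: 144.
The restocking fund pays out 7.4 × 144 = 1065.60 in total (split across the unequal shares, but the aggregate is all that matters for the group sum).
The 6 free-riders keep 48 each, adding 288. Group total = 288 + 1065.60 = 1353.60.

1353.60 dollars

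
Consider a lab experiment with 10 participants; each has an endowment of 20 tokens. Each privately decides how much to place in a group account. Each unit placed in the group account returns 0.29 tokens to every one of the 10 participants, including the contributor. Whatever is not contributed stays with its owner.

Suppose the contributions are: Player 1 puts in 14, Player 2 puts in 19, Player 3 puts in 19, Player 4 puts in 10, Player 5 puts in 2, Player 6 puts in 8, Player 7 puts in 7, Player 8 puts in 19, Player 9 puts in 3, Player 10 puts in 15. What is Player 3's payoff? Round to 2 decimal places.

34.64 tokens

Total contributed: 14 + 19 + 19 + 10 + 2 + 8 + 7 + 19 + 3 + 15 = 116.
Each receives 0.29 × 116 = 33.64 from the group account.
Player 3 keeps 20 − 19 = 1, so Player 3's payoff is 1 + 33.64 = 34.64.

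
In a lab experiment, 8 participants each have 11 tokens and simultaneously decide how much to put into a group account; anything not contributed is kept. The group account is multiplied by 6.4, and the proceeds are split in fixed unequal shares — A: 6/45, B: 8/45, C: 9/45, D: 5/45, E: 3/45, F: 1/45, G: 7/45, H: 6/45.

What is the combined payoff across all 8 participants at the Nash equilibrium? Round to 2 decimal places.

A player with share s gets back 6.4·s per unit contributed, so full contribution is dominant for anyone with s > 1/6.4 = 0.1563 and zero contribution is dominant for anyone below.
The shares above 0.1563 belong to B and C, contributing 11 each; the remaining 6 contribute 0. Total contributed: 22.
The group account pays out 6.4 × 22 = 140.80 in total (split across the unequal shares, but the aggregate is all that matters for the group sum).
The 6 free-riders keep 11 each, adding 66. Group total = 66 + 140.80 = 206.80.

206.80 tokens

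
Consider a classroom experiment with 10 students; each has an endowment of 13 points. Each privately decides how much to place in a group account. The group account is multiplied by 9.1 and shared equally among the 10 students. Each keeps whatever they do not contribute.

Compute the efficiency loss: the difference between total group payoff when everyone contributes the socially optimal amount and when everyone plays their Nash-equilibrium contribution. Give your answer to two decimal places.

1053.00 points

Each contributed unit returns 9.1/10 = 0.9100 to its contributor — below 1 — so contributing 0 is dominant for every player. At the Nash equilibrium everyone keeps their 13, and the group total is 10 × 13 = 130.
Each contributed unit returns 9.100 to the group as a whole (0.9100 to each of 10 players), which exceeds 1, so the social optimum is full contribution: group total = 9.100 × 130 = 1183.00.
Efficiency loss = 1183.00 − 130 = 1053.00.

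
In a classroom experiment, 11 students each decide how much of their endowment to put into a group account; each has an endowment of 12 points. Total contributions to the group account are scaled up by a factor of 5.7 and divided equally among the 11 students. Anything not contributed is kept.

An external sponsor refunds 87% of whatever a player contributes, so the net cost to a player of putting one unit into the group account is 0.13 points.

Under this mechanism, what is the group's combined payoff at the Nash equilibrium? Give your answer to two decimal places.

With the mechanism, a contributed unit returns (5.7/11) / 0.13 = 3.9860 per unit of net cost to the contributor — now above 1 — so contributing fully is weakly dominant for every player.
So the Nash equilibrium is full contribution by all 11; the group earns 11 × (12 × 0.87 + 5.7 × 12) = 867.24.

867.24 points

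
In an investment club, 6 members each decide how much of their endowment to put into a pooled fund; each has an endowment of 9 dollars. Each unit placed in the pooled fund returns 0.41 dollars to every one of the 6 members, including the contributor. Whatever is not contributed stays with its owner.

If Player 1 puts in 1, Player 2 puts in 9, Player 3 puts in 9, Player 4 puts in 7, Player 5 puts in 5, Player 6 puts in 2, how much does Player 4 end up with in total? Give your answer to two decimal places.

15.53 dollars

Total contributed: 1 + 9 + 9 + 7 + 5 + 2 = 33.
Each receives 0.41 × 33 = 13.53 from the pooled fund.
Player 4 keeps 9 − 7 = 2, so Player 4's payoff is 2 + 13.53 = 15.53.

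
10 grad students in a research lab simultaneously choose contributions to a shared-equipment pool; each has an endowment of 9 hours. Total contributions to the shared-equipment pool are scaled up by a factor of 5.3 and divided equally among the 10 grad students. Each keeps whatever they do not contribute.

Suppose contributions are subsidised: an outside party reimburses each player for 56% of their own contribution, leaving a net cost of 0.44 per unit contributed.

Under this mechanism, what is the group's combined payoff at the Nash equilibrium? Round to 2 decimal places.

527.40 hours

With the mechanism, a contributed unit returns (5.3/10) / 0.44 = 1.2045 per unit of net cost to the contributor — now above 1 — so contributing fully is weakly dominant for every player.
So the Nash equilibrium is full contribution by all 10; the group earns 10 × (9 × 0.56 + 5.3 × 9) = 527.40.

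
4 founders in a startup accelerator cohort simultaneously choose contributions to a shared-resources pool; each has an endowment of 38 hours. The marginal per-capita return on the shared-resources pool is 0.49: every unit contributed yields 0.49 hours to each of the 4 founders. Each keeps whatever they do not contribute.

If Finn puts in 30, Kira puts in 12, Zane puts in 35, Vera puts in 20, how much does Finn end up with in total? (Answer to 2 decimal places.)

55.53 hours

Total contributed: 30 + 12 + 35 + 20 = 97.
Each receives 0.49 × 97 = 47.53 from the shared-resources pool.
Finn keeps 38 − 30 = 8, so Finn's payoff is 8 + 47.53 = 55.53.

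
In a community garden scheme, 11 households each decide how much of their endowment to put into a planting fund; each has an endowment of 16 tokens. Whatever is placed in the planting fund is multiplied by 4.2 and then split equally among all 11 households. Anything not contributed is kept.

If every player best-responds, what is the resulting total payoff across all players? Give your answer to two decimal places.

176.00 tokens

Each contributed unit returns 4.2/11 = 0.3818 to its contributor — below 1 — so contributing 0 is dominant for every player. At the Nash equilibrium everyone keeps their 16, and the group total is 11 × 16 = 176.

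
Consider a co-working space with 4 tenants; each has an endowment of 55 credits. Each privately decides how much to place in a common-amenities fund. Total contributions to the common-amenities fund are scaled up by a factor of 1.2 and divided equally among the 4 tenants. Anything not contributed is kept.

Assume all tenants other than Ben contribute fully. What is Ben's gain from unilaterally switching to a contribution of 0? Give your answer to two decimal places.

Switching from a contribution of 55 to 0 lets Ben keep an extra 55 credits, but lowers the common-amenities fund by 55, which costs Ben their own share of that drop: 1.2/4 × 55 = 16.50.
Net gain = 55 − 16.50 = 38.50. The private return per contributed unit (0.3000) is below 1, so free-riding is indeed the best response regardless of what the others do.

38.50 credits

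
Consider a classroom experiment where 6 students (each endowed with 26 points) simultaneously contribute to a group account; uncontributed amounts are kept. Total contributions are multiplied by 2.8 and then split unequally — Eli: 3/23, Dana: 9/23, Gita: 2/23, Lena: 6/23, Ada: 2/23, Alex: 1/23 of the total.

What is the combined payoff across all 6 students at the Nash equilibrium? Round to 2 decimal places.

202.80 points

For player j, contributing a unit is worthwhile iff 2.8 × (j's share) ≥ 1, i.e. iff j's share is at least 0.3571.
The only share above 0.3571 is Dana's 9/23, contributing 26; the remaining 5 contribute 0. Total contributed: 26.
The group account pays out 2.8 × 26 = 72.80 in total (split across the unequal shares, but the aggregate is all that matters for the group sum).
The 5 free-riders keep 26 each, adding 130. Group total = 130 + 72.80 = 202.80.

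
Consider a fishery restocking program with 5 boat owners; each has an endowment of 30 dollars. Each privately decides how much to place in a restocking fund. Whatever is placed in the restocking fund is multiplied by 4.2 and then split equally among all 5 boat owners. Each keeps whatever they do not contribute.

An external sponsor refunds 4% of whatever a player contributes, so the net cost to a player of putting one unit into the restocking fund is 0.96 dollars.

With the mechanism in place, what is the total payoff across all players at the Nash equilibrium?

150.00 dollars

Even with the mechanism, each unit contributed returns only (4.2/5) / 0.96 = 0.8750 per unit of net cost, so contributing nothing is still dominant.
At the Nash equilibrium no one contributes; group total payoff = 5 × 30 = 150.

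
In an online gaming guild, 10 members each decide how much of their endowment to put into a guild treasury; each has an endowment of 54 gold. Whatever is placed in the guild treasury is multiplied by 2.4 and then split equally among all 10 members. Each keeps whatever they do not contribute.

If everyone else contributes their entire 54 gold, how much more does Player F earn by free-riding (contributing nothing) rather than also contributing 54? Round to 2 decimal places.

Switching from a contribution of 54 to 0 lets Player F keep an extra 54 gold, but lowers the guild treasury by 54, which costs Player F their own share of that drop: 2.4/10 × 54 = 12.96.
Net gain = 54 − 12.96 = 41.04. The private return per contributed unit (0.2400) is below 1, so free-riding is indeed the best response regardless of what the others do.

41.04 gold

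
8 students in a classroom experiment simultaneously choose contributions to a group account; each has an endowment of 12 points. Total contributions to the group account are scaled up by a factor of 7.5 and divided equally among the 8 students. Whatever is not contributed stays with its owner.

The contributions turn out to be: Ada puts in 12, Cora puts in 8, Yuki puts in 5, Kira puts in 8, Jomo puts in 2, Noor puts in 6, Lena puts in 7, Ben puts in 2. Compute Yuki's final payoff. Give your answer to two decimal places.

53.88 points

Total contributed: 12 + 8 + 5 + 8 + 2 + 6 + 7 + 2 = 50.
Each receives 7.5 × 50 / 8 = 46.88 from the group account.
Yuki keeps 12 − 5 = 7, so Yuki's payoff is 7 + 46.88 = 53.88.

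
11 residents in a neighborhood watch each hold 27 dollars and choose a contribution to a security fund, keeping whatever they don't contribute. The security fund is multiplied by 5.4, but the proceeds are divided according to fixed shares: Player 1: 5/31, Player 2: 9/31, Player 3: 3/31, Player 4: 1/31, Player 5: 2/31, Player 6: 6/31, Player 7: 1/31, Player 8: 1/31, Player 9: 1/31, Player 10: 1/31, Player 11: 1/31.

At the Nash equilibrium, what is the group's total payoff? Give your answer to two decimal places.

534.60 dollars

A player with share s gets back 5.4·s per unit contributed, so full contribution is dominant for anyone with s > 1/5.4 = 0.1852 and zero contribution is dominant for anyone below.
Player 2 and Player 6 are above the threshold, contributing 27 each; the remaining 9 contribute 0. Total contributed: 54.
The security fund pays out 5.4 × 54 = 291.60 in total (split across the unequal shares, but the aggregate is all that matters for the group sum).
The 9 free-riders keep 27 each, adding 243. Group total = 243 + 291.60 = 534.60.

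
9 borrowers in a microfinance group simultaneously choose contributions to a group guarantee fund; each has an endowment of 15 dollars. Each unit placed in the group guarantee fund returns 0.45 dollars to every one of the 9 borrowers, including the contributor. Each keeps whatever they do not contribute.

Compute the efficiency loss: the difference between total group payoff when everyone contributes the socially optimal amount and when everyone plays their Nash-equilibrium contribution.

The private return per contributed unit is 0.45 < 1, so contributing 0 is dominant for every player. At the Nash equilibrium everyone keeps their 15, and the group total is 9 × 15 = 135.
Each contributed unit returns 4.050 to the group as a whole (0.45 to each of 9 players), which exceeds 1, so the social optimum is full contribution: group total = 4.050 × 135 = 546.75.
Efficiency loss = 546.75 − 135 = 411.75.

411.75 dollars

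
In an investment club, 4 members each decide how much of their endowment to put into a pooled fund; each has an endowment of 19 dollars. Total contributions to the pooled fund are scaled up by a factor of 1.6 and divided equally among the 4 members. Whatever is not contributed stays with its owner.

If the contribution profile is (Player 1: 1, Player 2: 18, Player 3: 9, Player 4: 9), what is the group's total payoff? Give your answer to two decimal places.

98.20 dollars

Total contributed: 1 + 18 + 9 + 9 = 37; total kept: 4 × 19 − 37 = 39.
The pooled fund pays out 1.6 × 37 = 59.20 in aggregate.
Group total = 39 + 59.20 = 98.20.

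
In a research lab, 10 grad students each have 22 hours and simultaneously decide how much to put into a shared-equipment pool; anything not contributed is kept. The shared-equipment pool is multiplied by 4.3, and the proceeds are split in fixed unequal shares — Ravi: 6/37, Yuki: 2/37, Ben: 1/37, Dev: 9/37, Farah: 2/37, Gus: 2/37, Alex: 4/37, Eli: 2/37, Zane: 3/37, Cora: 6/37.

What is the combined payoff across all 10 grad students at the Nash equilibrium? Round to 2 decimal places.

Each unit j contributes comes back to j as 4.3 × (j's share), so j prefers to contribute only if that share exceeds 1/4.3 = 0.2326; otherwise keeping the unit dominates.
Dev alone (share 9/37) is above the threshold, contributing 22; the remaining 9 contribute 0. Total contributed: 22.
The shared-equipment pool pays out 4.3 × 22 = 94.60 in total (split across the unequal shares, but the aggregate is all that matters for the group sum).
The 9 free-riders keep 22 each, adding 198. Group total = 198 + 94.60 = 292.60.

292.60 hours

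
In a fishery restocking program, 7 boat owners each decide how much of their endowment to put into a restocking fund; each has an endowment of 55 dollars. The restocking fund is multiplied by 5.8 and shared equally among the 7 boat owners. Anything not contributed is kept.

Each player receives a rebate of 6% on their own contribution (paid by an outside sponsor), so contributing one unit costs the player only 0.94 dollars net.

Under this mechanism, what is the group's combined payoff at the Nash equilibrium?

With the mechanism, a contributed unit returns (5.8/7) / 0.94 = 0.8815 per unit of net cost — still below 1 — so contributing 0 remains dominant for every player.
At the Nash equilibrium no one contributes; group total payoff = 7 × 55 = 385.

385.00 dollars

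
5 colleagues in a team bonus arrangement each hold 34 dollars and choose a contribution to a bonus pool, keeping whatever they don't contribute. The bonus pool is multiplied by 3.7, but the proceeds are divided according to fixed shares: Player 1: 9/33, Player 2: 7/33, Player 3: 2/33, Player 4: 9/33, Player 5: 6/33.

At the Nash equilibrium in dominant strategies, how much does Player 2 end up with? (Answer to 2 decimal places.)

87.37 dollars

Each unit j contributes comes back to j as 3.7 × (j's share), so j prefers to contribute only if that share exceeds 1/3.7 = 0.2703; otherwise keeping the unit dominates.
The shares above 0.2703 belong to Player 1 and Player 4, contributing 34 each; the remaining 3 contribute 0. Total contributed: 68.
Player 2 keeps 34 and receives 3.7 × 68 × 7/33 = 53.37 from the bonus pool, for a payoff of 87.37.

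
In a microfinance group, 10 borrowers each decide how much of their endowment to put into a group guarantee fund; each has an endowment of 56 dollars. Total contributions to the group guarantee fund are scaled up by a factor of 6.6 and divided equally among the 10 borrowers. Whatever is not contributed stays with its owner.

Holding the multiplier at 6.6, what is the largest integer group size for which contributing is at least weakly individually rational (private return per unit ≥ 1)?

Private return per unit is 6.6/(group size), which is ≥ 1 whenever the group size is ≤ 6.6.
The largest such integer is 6.

6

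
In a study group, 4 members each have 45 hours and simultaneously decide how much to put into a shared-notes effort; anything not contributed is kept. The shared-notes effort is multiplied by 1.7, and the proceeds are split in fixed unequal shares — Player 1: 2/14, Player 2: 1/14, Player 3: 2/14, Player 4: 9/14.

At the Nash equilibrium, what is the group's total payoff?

For player j, contributing a unit is worthwhile iff 1.7 × (j's share) ≥ 1, i.e. iff j's share is at least 0.5882.
Player 4 alone (share 9/14) is above the threshold, contributing 45; the remaining 3 contribute 0. Total contributed: 45.
The shared-notes effort pays out 1.7 × 45 = 76.50 in total (split across the unequal shares, but the aggregate is all that matters for the group sum).
The 3 free-riders keep 45 each, adding 135. Group total = 135 + 76.50 = 211.50.

211.50 hours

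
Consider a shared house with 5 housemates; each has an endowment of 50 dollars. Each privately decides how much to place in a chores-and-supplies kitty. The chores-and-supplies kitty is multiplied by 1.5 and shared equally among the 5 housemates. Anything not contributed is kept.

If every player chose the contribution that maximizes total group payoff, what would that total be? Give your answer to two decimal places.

Each contributed unit returns 1.500 to the group as a whole (0.3000 to each of 5 players), which exceeds 1, so the social optimum is full contribution: group total = 1.500 × 250 = 375.00.

375.00 dollars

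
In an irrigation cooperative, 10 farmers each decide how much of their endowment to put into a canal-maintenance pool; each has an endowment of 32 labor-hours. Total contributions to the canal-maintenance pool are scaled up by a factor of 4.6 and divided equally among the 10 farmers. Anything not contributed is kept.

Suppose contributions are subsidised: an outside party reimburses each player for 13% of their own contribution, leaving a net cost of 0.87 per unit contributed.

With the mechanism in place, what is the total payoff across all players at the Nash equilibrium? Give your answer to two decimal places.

320.00 labor-hours

Even with the mechanism, each unit contributed returns only (4.6/10) / 0.87 = 0.5287 per unit of net cost, so contributing nothing is still dominant.
At the Nash equilibrium no one contributes; group total payoff = 10 × 32 = 320.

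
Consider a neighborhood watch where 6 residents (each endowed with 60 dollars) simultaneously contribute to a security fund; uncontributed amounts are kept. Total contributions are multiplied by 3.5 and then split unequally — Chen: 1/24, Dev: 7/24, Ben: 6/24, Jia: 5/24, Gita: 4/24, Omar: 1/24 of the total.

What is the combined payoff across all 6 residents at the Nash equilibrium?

Each unit j contributes comes back to j as 3.5 × (j's share), so j prefers to contribute only if that share exceeds 1/3.5 = 0.2857; otherwise keeping the unit dominates.
Only Dev (7/24) clears that bar, contributing 60; the remaining 5 contribute 0. Total contributed: 60.
The security fund pays out 3.5 × 60 = 210.00 in total (split across the unequal shares, but the aggregate is all that matters for the group sum).
The 5 free-riders keep 60 each, adding 300. Group total = 300 + 210.00 = 510.00.

510.00 dollars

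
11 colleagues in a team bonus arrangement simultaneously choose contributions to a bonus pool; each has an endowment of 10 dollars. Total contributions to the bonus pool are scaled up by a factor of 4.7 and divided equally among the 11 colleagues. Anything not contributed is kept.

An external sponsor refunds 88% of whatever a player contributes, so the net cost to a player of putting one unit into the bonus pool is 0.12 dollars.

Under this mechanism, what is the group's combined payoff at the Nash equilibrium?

613.80 dollars

With the mechanism, a contributed unit returns (4.7/11) / 0.12 = 3.5606 per unit of net cost to the contributor — now above 1 — so contributing fully is weakly dominant for every player.
So the Nash equilibrium is full contribution by all 11; the group earns 11 × (10 × 0.88 + 4.7 × 10) = 613.80.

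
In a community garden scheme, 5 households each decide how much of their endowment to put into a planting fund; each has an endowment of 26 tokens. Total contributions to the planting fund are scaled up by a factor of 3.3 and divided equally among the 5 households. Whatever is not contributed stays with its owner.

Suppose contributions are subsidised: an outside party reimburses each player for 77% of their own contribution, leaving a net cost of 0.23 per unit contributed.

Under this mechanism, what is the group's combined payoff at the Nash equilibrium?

529.10 tokens

Under the mechanism each unit contributed yields (3.3/5) / 0.23 = 2.8696 back to its contributor per unit of net cost, which exceeds 1, making full contribution the dominant choice for everyone.
So the Nash equilibrium is full contribution by all 5; the group earns 5 × (26 × 0.77 + 3.3 × 26) = 529.10.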